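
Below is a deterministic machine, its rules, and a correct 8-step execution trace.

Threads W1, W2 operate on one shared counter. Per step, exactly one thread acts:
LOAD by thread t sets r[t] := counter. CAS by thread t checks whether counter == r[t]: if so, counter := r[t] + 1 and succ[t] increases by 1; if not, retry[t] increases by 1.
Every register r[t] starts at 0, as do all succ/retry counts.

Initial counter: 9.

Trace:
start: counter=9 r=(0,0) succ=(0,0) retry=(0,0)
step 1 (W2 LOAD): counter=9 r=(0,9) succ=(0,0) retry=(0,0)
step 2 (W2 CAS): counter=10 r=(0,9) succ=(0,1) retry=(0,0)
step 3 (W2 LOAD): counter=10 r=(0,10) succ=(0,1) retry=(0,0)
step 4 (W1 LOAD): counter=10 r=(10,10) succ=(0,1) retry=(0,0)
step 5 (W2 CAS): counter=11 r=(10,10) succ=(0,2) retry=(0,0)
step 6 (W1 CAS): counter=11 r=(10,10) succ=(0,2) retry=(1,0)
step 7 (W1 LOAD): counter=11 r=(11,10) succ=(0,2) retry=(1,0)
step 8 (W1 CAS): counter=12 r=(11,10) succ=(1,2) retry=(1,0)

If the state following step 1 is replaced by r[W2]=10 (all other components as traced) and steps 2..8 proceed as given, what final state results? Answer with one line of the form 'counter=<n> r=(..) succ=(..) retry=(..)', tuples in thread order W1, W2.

state after step 1 := counter=9 r=(0,10) succ=(0,0) retry=(0,0)
step 2 (W2 CAS): counter=9 r=(0,10) succ=(0,0) retry=(0,1)
step 3 (W2 LOAD): counter=9 r=(0,9) succ=(0,0) retry=(0,1)
step 4 (W1 LOAD): counter=9 r=(9,9) succ=(0,0) retry=(0,1)
step 5 (W2 CAS): counter=10 r=(9,9) succ=(0,1) retry=(0,1)
step 6 (W1 CAS): counter=10 r=(9,9) succ=(0,1) retry=(1,1)
step 7 (W1 LOAD): counter=10 r=(10,9) succ=(0,1) retry=(1,1)
step 8 (W1 CAS): counter=11 r=(10,9) succ=(1,1) retry=(1,1)

counter=11 r=(10,9) succ=(1,1) retry=(1,1)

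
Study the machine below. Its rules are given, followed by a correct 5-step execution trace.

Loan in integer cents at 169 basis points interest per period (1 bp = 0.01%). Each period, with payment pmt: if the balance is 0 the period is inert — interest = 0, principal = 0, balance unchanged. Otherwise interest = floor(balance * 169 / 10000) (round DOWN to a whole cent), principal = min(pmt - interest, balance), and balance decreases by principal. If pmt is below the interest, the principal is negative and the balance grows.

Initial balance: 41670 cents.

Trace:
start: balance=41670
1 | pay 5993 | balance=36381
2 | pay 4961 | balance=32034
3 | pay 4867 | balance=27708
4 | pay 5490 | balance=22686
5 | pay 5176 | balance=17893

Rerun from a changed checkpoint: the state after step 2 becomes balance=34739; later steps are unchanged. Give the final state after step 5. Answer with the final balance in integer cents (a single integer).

state after step 2 := balance=34739
3 | pay 4867 | balance=30459
4 | pay 5490 | balance=25483
5 | pay 5176 | balance=20737

20737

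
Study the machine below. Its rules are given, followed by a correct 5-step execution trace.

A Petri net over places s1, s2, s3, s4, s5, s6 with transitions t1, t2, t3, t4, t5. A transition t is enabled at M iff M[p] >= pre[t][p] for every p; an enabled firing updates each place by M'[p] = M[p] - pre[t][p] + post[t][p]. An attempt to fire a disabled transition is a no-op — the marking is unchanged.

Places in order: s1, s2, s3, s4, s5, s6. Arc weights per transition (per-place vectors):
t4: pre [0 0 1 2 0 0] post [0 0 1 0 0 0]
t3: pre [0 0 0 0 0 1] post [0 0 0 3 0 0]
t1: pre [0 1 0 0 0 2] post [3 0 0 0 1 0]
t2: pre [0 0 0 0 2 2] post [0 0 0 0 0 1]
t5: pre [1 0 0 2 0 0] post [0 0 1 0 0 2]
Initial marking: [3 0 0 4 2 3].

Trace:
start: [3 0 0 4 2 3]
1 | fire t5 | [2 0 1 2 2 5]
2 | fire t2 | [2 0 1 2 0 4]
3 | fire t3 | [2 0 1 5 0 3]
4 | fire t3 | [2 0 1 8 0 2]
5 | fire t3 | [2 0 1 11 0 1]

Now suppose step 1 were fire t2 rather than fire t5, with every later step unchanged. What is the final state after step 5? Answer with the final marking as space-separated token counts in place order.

3 0 0 10 0 0

(re-executing from step 1 with the substitution; state before step 1: [3 0 0 4 2 3])
1 | fire t2 | [3 0 0 4 0 2]
2 | fire t2 | [3 0 0 4 0 2]
3 | fire t3 | [3 0 0 7 0 1]
4 | fire t3 | [3 0 0 10 0 0]
5 | fire t3 | [3 0 0 10 0 0]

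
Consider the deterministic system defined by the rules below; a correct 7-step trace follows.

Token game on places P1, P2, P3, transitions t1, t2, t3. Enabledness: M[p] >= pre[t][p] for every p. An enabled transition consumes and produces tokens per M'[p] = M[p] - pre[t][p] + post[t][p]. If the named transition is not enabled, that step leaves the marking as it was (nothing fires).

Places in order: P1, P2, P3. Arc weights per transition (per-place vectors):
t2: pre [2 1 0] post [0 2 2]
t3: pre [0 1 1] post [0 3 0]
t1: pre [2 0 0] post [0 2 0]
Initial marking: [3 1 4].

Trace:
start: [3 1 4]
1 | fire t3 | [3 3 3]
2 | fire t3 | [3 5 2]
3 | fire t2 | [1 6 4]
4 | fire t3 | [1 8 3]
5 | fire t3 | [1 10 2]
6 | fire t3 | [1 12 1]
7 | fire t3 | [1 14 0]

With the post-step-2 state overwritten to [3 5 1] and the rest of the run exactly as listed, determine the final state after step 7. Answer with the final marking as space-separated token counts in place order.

state after step 2 := [3 5 1]
3 | fire t2 | [1 6 3]
4 | fire t3 | [1 8 2]
5 | fire t3 | [1 10 1]
6 | fire t3 | [1 12 0]
7 | fire t3 | [1 12 0]

1 12 0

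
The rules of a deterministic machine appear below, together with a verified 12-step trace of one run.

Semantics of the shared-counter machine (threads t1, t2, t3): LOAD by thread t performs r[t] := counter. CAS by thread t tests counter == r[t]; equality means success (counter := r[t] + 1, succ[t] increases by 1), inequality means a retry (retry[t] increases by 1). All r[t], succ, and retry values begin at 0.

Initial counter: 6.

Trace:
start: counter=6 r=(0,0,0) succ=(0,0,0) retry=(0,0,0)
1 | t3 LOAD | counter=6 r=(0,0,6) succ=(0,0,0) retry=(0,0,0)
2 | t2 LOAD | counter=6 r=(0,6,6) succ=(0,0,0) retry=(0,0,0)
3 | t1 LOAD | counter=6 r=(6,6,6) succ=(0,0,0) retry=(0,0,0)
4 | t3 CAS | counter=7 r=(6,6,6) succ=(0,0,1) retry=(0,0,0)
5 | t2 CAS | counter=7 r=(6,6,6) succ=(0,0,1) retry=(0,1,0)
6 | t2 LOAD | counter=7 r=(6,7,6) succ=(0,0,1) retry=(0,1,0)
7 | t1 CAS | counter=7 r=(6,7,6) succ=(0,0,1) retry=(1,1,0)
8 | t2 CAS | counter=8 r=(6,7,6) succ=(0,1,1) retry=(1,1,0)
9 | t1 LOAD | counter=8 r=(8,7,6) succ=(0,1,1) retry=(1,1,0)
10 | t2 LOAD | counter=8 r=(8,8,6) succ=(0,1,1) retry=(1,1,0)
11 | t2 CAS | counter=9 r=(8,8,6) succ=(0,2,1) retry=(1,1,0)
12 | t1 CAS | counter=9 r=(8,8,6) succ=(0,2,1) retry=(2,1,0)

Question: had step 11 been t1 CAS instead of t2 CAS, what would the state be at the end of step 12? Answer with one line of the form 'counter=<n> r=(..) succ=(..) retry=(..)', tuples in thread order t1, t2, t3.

counter=9 r=(8,8,6) succ=(1,1,1) retry=(2,1,0)

(re-executing from step 11 with the substitution; state before step 11: counter=8 r=(8,8,6) succ=(0,1,1) retry=(1,1,0))
11 | t1 CAS | counter=9 r=(8,8,6) succ=(1,1,1) retry=(1,1,0)
12 | t1 CAS | counter=9 r=(8,8,6) succ=(1,1,1) retry=(2,1,0)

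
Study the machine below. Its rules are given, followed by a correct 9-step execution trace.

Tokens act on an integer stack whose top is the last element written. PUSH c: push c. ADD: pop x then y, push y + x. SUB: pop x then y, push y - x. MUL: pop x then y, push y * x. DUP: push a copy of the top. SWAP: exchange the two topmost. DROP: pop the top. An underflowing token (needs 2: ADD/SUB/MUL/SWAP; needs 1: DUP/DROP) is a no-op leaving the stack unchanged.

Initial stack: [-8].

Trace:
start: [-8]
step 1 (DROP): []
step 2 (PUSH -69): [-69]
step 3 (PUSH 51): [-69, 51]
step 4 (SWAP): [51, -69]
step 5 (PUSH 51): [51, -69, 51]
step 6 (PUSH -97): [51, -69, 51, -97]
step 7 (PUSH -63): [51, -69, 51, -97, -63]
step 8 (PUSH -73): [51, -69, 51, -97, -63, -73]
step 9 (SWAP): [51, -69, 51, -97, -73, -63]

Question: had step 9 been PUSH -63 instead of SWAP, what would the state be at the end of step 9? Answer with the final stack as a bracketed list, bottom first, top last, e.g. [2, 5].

(re-executing from step 9 with the substitution; state before step 9: [51, -69, 51, -97, -63, -73])
step 9 (PUSH -63): [51, -69, 51, -97, -63, -73, -63]

[51, -69, 51, -97, -63, -73, -63]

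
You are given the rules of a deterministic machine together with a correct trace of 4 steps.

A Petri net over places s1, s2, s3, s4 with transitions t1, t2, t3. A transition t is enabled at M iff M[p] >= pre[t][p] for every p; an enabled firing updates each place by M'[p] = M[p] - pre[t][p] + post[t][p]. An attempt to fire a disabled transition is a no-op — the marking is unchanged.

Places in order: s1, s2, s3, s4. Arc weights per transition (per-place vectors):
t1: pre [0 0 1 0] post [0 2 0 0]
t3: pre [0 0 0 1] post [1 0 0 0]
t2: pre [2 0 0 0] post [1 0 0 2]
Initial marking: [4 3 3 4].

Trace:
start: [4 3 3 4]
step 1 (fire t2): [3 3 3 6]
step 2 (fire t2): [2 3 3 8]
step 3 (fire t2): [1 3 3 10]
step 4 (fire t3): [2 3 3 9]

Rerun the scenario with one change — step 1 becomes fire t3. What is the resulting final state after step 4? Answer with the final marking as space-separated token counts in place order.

4 3 3 6

(re-executing from step 1 with the substitution; state before step 1: [4 3 3 4])
step 1 (fire t3): [5 3 3 3]
step 2 (fire t2): [4 3 3 5]
step 3 (fire t2): [3 3 3 7]
step 4 (fire t3): [4 3 3 6]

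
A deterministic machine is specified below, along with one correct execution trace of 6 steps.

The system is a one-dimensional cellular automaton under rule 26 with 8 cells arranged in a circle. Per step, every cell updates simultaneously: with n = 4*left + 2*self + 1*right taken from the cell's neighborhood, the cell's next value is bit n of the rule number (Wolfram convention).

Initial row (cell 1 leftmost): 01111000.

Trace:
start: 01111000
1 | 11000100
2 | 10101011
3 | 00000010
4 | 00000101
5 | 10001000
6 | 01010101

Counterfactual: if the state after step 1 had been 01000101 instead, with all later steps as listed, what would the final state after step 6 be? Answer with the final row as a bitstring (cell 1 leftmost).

00000000

state after step 1 := 01000101
2 | 00101000
3 | 01000100
4 | 10101010
5 | 00000000
6 | 00000000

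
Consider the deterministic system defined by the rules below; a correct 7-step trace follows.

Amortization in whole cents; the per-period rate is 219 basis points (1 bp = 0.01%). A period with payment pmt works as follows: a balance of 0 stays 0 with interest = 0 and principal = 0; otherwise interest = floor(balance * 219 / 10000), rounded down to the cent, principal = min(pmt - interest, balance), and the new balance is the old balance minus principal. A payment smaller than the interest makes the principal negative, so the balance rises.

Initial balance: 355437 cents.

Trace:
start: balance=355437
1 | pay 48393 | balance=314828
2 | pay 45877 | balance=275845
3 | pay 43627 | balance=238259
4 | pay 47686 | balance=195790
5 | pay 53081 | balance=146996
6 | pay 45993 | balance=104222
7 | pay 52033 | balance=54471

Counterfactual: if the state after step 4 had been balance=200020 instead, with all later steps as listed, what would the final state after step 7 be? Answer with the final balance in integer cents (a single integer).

state after step 4 := balance=200020
5 | pay 53081 | balance=151319
6 | pay 45993 | balance=108639
7 | pay 52033 | balance=58985

58985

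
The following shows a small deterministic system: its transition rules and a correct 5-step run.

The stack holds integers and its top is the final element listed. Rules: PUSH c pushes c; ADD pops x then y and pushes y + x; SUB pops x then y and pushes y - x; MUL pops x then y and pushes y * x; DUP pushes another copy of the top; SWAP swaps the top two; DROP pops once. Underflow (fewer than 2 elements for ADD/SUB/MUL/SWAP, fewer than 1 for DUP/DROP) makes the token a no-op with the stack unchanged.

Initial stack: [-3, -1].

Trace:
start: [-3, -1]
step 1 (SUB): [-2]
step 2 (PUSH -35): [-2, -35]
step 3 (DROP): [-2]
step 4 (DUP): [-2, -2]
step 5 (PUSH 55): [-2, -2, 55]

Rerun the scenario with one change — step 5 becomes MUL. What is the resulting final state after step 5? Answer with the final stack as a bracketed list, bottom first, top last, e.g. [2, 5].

(re-executing from step 5 with the substitution; state before step 5: [-2, -2])
step 5 (MUL): [4]

[4]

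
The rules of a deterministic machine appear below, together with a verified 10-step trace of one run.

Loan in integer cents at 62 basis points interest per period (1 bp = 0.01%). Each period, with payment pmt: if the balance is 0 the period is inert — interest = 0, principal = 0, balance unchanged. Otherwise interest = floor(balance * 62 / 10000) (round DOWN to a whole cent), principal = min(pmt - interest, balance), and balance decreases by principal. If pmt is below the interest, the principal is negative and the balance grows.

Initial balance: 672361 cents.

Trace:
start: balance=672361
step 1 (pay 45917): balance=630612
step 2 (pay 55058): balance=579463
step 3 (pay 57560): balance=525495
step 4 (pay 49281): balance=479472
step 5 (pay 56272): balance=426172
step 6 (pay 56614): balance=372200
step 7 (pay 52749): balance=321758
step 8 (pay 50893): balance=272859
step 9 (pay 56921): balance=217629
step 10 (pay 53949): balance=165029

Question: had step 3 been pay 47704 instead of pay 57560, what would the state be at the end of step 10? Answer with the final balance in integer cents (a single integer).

175321

(re-executing from step 3 with the substitution; state before step 3: balance=579463)
step 3 (pay 47704): balance=535351
step 4 (pay 49281): balance=489389
step 5 (pay 56272): balance=436151
step 6 (pay 56614): balance=382241
step 7 (pay 52749): balance=331861
step 8 (pay 50893): balance=283025
step 9 (pay 56921): balance=227858
step 10 (pay 53949): balance=175321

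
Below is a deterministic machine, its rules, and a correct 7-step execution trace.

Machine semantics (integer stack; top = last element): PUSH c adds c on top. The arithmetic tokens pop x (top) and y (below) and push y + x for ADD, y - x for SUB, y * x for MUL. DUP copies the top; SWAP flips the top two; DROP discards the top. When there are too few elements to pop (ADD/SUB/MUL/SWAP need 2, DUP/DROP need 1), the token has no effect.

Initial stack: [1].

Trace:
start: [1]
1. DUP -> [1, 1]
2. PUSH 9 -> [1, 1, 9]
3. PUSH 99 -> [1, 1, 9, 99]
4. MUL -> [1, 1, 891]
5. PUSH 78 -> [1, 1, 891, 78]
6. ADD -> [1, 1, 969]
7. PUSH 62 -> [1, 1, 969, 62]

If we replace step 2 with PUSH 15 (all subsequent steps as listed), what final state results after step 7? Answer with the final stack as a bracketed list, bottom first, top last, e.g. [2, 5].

(re-executing from step 2 with the substitution; state before step 2: [1, 1])
2. PUSH 15 -> [1, 1, 15]
3. PUSH 99 -> [1, 1, 15, 99]
4. MUL -> [1, 1, 1485]
5. PUSH 78 -> [1, 1, 1485, 78]
6. ADD -> [1, 1, 1563]
7. PUSH 62 -> [1, 1, 1563, 62]

[1, 1, 1563, 62]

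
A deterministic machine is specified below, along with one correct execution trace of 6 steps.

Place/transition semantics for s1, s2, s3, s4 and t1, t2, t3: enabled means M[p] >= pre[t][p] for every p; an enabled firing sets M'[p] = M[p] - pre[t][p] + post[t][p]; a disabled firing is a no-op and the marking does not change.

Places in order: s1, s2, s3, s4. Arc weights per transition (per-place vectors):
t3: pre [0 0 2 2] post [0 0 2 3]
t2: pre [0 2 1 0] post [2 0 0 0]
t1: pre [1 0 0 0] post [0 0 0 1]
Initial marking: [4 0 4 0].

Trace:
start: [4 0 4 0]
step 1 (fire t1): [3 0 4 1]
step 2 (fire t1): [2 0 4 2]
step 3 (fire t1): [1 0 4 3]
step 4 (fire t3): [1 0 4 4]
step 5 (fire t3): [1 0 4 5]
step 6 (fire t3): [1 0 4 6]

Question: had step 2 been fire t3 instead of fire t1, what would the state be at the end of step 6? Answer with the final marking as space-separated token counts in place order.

(re-executing from step 2 with the substitution; state before step 2: [3 0 4 1])
step 2 (fire t3): [3 0 4 1]
step 3 (fire t1): [2 0 4 2]
step 4 (fire t3): [2 0 4 3]
step 5 (fire t3): [2 0 4 4]
step 6 (fire t3): [2 0 4 5]

2 0 4 5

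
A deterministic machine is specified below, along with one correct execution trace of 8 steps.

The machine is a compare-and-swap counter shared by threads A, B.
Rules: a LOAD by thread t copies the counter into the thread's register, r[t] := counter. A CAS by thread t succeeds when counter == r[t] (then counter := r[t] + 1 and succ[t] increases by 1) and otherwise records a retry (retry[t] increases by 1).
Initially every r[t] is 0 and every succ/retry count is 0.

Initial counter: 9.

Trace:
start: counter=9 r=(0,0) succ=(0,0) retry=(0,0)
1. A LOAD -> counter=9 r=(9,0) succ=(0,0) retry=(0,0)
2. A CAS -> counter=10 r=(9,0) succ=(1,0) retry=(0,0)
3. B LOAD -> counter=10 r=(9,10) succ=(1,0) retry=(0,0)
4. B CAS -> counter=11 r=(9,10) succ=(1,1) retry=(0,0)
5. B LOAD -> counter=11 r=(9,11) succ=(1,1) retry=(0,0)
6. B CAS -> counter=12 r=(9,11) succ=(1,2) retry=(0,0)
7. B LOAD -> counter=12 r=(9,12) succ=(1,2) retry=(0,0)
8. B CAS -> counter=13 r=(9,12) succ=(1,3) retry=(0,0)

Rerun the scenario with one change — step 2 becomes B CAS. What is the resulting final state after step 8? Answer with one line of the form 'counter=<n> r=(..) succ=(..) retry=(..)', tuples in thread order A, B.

(re-executing from step 2 with the substitution; state before step 2: counter=9 r=(9,0) succ=(0,0) retry=(0,0))
2. B CAS -> counter=9 r=(9,0) succ=(0,0) retry=(0,1)
3. B LOAD -> counter=9 r=(9,9) succ=(0,0) retry=(0,1)
4. B CAS -> counter=10 r=(9,9) succ=(0,1) retry=(0,1)
5. B LOAD -> counter=10 r=(9,10) succ=(0,1) retry=(0,1)
6. B CAS -> counter=11 r=(9,10) succ=(0,2) retry=(0,1)
7. B LOAD -> counter=11 r=(9,11) succ=(0,2) retry=(0,1)
8. B CAS -> counter=12 r=(9,11) succ=(0,3) retry=(0,1)

counter=12 r=(9,11) succ=(0,3) retry=(0,1)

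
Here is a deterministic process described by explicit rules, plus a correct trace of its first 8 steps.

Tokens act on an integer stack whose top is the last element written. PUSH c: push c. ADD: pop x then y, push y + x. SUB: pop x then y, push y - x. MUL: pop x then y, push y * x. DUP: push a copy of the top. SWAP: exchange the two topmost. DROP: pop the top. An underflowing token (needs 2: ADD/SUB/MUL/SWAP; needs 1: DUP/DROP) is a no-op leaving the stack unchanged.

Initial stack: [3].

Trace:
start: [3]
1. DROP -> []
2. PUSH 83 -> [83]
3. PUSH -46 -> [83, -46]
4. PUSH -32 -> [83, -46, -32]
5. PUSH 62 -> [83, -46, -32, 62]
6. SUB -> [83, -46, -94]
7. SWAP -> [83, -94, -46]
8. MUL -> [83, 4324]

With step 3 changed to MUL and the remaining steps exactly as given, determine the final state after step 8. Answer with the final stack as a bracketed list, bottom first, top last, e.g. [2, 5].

[-7802]

(re-executing from step 3 with the substitution; state before step 3: [83])
3. MUL -> [83]
4. PUSH -32 -> [83, -32]
5. PUSH 62 -> [83, -32, 62]
6. SUB -> [83, -94]
7. SWAP -> [-94, 83]
8. MUL -> [-7802]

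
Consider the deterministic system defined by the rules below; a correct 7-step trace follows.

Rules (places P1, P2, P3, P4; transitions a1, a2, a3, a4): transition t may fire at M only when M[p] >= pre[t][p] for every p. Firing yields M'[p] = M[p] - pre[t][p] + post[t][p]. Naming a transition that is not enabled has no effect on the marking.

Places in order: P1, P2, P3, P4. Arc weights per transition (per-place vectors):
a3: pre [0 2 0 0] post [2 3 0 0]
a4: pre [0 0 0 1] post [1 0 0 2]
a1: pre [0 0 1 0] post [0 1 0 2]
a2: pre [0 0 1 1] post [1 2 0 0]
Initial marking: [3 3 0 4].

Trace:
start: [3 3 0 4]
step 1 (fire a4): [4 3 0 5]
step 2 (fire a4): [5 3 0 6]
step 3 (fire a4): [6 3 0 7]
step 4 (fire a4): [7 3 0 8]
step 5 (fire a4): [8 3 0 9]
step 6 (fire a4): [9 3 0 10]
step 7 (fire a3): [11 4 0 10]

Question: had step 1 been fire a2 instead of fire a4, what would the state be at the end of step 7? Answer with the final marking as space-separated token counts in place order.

(re-executing from step 1 with the substitution; state before step 1: [3 3 0 4])
step 1 (fire a2): [3 3 0 4]
step 2 (fire a4): [4 3 0 5]
step 3 (fire a4): [5 3 0 6]
step 4 (fire a4): [6 3 0 7]
step 5 (fire a4): [7 3 0 8]
step 6 (fire a4): [8 3 0 9]
step 7 (fire a3): [10 4 0 9]

10 4 0 9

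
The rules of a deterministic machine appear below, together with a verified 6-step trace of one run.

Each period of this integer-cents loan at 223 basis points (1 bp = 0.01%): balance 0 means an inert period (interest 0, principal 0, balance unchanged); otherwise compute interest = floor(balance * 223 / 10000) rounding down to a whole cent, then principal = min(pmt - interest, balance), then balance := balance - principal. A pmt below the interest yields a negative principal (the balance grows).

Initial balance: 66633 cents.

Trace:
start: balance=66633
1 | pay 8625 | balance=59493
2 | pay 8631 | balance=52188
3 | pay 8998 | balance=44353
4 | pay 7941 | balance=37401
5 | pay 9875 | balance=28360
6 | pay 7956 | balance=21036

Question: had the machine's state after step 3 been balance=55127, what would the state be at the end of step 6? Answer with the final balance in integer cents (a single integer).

32546

state after step 3 := balance=55127
4 | pay 7941 | balance=48415
5 | pay 9875 | balance=39619
6 | pay 7956 | balance=32546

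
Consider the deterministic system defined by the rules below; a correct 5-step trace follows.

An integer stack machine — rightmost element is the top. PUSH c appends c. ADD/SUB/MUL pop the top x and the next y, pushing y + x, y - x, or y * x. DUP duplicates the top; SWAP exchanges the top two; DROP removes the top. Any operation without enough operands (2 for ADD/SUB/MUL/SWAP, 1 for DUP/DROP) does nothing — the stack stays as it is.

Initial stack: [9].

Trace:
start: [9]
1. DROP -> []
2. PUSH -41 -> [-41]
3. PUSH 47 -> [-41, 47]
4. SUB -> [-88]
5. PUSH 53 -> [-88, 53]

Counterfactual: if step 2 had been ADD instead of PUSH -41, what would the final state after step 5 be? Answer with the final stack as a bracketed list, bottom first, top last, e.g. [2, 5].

(re-executing from step 2 with the substitution; state before step 2: [])
2. ADD -> []
3. PUSH 47 -> [47]
4. SUB -> [47]
5. PUSH 53 -> [47, 53]

[47, 53]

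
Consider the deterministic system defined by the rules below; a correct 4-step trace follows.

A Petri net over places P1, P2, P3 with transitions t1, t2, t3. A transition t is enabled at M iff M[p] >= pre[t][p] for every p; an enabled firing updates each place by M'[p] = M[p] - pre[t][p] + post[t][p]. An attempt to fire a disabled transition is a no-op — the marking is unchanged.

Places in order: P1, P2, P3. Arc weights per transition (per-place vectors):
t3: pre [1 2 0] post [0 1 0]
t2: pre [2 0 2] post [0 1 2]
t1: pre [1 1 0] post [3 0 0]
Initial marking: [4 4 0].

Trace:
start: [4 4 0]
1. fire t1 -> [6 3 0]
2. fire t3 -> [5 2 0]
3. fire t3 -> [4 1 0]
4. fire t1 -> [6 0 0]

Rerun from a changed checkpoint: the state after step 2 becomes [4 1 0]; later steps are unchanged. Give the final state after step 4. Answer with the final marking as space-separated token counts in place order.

state after step 2 := [4 1 0]
3. fire t3 -> [4 1 0]
4. fire t1 -> [6 0 0]

6 0 0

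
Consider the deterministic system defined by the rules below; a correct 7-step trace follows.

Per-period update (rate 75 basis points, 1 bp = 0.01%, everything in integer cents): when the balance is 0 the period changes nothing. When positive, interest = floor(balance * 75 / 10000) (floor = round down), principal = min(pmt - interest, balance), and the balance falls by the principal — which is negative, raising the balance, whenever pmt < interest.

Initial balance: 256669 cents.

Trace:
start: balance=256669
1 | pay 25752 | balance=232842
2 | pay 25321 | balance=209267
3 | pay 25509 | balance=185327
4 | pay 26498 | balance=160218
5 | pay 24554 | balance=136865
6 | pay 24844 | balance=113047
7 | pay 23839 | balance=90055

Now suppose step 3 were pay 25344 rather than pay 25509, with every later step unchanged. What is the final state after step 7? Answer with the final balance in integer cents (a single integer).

90226

(re-executing from step 3 with the substitution; state before step 3: balance=209267)
3 | pay 25344 | balance=185492
4 | pay 26498 | balance=160385
5 | pay 24554 | balance=137033
6 | pay 24844 | balance=113216
7 | pay 23839 | balance=90226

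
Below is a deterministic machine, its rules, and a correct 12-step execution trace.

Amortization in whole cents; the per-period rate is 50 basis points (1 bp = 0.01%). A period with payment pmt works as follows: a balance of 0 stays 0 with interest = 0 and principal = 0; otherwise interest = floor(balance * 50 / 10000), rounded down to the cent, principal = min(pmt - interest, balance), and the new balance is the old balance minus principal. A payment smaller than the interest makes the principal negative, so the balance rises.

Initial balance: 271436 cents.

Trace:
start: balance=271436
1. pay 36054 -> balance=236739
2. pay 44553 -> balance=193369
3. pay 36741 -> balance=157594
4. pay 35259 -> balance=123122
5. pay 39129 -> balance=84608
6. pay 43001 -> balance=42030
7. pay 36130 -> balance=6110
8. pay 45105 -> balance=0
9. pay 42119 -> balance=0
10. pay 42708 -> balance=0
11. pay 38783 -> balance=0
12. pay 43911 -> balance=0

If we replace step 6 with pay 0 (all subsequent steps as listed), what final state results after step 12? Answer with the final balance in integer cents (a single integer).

0

(re-executing from step 6 with the substitution; state before step 6: balance=84608)
6. pay 0 -> balance=85031
7. pay 36130 -> balance=49326
8. pay 45105 -> balance=4467
9. pay 42119 -> balance=0
10. pay 42708 -> balance=0
11. pay 38783 -> balance=0
12. pay 43911 -> balance=0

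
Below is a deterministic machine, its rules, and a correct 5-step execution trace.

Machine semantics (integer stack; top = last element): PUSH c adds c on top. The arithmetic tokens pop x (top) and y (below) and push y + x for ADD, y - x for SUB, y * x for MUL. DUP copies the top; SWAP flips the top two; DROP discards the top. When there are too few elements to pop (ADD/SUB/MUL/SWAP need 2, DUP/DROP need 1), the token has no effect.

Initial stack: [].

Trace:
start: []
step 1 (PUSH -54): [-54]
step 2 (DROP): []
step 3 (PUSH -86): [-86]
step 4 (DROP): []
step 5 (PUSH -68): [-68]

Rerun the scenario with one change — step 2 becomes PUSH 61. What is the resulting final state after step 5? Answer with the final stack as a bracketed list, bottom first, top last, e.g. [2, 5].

(re-executing from step 2 with the substitution; state before step 2: [-54])
step 2 (PUSH 61): [-54, 61]
step 3 (PUSH -86): [-54, 61, -86]
step 4 (DROP): [-54, 61]
step 5 (PUSH -68): [-54, 61, -68]

[-54, 61, -68]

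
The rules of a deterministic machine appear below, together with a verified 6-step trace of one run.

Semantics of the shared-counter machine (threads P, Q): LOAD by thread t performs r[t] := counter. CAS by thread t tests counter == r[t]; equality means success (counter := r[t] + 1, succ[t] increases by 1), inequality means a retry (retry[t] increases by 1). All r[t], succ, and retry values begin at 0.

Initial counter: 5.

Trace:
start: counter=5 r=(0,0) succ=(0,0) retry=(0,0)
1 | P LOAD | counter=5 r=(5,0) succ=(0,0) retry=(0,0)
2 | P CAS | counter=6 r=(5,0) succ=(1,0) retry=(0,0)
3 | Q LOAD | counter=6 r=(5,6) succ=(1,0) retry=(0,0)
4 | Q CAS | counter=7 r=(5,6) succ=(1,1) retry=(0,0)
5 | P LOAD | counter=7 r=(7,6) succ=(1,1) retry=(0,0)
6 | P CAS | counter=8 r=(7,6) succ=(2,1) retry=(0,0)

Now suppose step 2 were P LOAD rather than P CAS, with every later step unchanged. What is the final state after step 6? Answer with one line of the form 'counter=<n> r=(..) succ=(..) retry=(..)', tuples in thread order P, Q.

counter=7 r=(6,5) succ=(1,1) retry=(0,0)

(re-executing from step 2 with the substitution; state before step 2: counter=5 r=(5,0) succ=(0,0) retry=(0,0))
2 | P LOAD | counter=5 r=(5,0) succ=(0,0) retry=(0,0)
3 | Q LOAD | counter=5 r=(5,5) succ=(0,0) retry=(0,0)
4 | Q CAS | counter=6 r=(5,5) succ=(0,1) retry=(0,0)
5 | P LOAD | counter=6 r=(6,5) succ=(0,1) retry=(0,0)
6 | P CAS | counter=7 r=(6,5) succ=(1,1) retry=(0,0)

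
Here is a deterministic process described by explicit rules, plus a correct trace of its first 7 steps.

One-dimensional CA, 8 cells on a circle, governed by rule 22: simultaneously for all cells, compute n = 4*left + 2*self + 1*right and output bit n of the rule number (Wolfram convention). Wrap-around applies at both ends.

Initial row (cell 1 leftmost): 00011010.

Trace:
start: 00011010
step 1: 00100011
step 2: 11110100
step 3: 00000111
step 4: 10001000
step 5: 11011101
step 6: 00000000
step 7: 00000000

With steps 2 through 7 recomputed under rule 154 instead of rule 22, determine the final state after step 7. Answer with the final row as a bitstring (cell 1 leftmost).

01001000

(re-executing steps 2..7 under rule 154; state before step 2: 00100011)
step 2: 11010110
step 3: 10000100
step 4: 01001011
step 5: 00110010
step 6: 01101101
step 7: 01001000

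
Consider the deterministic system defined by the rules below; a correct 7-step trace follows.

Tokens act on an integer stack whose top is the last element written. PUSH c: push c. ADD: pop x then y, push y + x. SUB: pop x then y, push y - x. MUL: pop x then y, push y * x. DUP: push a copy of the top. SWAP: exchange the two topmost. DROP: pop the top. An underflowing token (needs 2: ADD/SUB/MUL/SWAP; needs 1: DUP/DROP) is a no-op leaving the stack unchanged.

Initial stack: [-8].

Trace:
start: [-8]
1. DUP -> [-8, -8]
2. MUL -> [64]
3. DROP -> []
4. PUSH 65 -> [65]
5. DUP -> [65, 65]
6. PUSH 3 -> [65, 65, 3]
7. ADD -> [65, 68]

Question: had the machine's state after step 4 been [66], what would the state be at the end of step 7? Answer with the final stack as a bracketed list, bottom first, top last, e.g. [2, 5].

[66, 69]

state after step 4 := [66]
5. DUP -> [66, 66]
6. PUSH 3 -> [66, 66, 3]
7. ADD -> [66, 69]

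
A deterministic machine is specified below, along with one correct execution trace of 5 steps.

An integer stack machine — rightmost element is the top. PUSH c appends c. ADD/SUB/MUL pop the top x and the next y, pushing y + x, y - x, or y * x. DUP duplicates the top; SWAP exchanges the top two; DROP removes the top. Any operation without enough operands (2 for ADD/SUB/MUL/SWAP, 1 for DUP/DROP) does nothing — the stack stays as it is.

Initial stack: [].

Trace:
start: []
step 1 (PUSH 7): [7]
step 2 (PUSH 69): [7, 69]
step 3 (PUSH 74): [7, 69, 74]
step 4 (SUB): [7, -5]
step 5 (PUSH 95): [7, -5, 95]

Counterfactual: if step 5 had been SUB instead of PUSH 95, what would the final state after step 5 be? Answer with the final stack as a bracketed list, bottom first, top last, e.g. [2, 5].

(re-executing from step 5 with the substitution; state before step 5: [7, -5])
step 5 (SUB): [12]

[12]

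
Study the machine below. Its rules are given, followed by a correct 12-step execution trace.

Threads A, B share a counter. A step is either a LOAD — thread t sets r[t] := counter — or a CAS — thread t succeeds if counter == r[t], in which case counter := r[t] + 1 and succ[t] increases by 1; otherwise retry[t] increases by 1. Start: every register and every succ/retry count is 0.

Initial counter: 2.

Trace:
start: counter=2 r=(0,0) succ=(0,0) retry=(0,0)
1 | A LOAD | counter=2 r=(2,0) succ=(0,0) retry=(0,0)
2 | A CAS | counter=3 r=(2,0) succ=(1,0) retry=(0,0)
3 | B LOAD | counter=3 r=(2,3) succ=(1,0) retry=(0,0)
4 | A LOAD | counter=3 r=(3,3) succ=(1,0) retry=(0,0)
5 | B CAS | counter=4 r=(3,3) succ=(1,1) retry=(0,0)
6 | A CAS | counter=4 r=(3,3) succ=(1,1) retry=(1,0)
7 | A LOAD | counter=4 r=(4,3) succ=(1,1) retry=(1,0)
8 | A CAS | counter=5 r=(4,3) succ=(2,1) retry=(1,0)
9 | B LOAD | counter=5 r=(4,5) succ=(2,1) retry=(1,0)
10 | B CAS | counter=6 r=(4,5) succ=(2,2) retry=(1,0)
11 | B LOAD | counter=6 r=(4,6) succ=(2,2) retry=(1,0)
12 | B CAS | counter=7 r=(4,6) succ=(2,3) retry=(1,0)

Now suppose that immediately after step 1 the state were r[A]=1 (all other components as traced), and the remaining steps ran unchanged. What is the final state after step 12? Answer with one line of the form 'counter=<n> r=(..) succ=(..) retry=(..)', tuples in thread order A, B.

state after step 1 := counter=2 r=(1,0) succ=(0,0) retry=(0,0)
2 | A CAS | counter=2 r=(1,0) succ=(0,0) retry=(1,0)
3 | B LOAD | counter=2 r=(1,2) succ=(0,0) retry=(1,0)
4 | A LOAD | counter=2 r=(2,2) succ=(0,0) retry=(1,0)
5 | B CAS | counter=3 r=(2,2) succ=(0,1) retry=(1,0)
6 | A CAS | counter=3 r=(2,2) succ=(0,1) retry=(2,0)
7 | A LOAD | counter=3 r=(3,2) succ=(0,1) retry=(2,0)
8 | A CAS | counter=4 r=(3,2) succ=(1,1) retry=(2,0)
9 | B LOAD | counter=4 r=(3,4) succ=(1,1) retry=(2,0)
10 | B CAS | counter=5 r=(3,4) succ=(1,2) retry=(2,0)
11 | B LOAD | counter=5 r=(3,5) succ=(1,2) retry=(2,0)
12 | B CAS | counter=6 r=(3,5) succ=(1,3) retry=(2,0)

counter=6 r=(3,5) succ=(1,3) retry=(2,0)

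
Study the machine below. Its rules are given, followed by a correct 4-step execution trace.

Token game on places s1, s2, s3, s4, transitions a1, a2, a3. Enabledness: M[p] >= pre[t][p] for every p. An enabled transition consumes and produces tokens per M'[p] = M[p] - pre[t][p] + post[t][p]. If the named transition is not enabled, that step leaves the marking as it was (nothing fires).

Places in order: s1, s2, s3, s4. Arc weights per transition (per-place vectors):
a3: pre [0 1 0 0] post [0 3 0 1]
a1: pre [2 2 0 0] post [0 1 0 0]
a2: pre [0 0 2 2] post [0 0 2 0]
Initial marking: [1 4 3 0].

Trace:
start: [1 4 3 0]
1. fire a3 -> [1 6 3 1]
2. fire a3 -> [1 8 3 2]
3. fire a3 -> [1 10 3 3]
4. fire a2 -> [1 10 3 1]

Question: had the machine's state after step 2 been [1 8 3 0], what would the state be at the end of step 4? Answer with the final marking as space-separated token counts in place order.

state after step 2 := [1 8 3 0]
3. fire a3 -> [1 10 3 1]
4. fire a2 -> [1 10 3 1]

1 10 3 1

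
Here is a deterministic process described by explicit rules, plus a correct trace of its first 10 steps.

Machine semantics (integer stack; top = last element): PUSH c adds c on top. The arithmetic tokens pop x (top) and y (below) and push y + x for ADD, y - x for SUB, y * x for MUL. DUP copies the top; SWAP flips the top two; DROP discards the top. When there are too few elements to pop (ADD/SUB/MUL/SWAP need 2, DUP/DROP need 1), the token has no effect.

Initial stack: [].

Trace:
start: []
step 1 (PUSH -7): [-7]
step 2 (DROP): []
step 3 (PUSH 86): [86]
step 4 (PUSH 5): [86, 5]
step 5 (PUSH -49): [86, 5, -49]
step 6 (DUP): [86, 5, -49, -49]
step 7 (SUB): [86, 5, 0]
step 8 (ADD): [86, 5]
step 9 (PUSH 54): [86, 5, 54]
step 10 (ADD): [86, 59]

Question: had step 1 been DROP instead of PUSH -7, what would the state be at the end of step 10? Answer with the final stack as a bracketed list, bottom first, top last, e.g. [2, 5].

[86, 59]

(re-executing from step 1 with the substitution; state before step 1: [])
step 1 (DROP): []
step 2 (DROP): []
step 3 (PUSH 86): [86]
step 4 (PUSH 5): [86, 5]
step 5 (PUSH -49): [86, 5, -49]
step 6 (DUP): [86, 5, -49, -49]
step 7 (SUB): [86, 5, 0]
step 8 (ADD): [86, 5]
step 9 (PUSH 54): [86, 5, 54]
step 10 (ADD): [86, 59]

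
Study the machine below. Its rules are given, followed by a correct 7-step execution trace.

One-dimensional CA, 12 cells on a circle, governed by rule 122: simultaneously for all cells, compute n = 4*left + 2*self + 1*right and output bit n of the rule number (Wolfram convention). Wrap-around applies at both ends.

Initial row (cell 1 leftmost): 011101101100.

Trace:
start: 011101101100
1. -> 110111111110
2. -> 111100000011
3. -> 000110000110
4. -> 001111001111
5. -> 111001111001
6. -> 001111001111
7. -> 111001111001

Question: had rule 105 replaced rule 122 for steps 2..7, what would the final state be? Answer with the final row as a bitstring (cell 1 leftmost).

110011001100

(re-executing steps 2..7 under rule 105; state before step 2: 110111111110)
2. -> 111100000011
3. -> 000101111010
4. -> 110011001100
5. -> 110011001100
6. -> 110011001100
7. -> 110011001100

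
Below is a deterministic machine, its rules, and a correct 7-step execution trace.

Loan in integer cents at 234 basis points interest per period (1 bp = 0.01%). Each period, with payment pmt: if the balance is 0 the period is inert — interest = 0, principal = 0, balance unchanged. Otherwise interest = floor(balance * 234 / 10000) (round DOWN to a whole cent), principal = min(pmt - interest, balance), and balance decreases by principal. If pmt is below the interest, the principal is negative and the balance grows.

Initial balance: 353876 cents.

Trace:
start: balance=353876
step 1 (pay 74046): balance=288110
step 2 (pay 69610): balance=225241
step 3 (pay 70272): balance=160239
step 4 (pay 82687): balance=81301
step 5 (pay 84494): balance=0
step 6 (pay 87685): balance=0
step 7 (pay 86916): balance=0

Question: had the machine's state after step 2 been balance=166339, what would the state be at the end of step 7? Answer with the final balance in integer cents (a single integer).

0

state after step 2 := balance=166339
step 3 (pay 70272): balance=99959
step 4 (pay 82687): balance=19611
step 5 (pay 84494): balance=0
step 6 (pay 87685): balance=0
step 7 (pay 86916): balance=0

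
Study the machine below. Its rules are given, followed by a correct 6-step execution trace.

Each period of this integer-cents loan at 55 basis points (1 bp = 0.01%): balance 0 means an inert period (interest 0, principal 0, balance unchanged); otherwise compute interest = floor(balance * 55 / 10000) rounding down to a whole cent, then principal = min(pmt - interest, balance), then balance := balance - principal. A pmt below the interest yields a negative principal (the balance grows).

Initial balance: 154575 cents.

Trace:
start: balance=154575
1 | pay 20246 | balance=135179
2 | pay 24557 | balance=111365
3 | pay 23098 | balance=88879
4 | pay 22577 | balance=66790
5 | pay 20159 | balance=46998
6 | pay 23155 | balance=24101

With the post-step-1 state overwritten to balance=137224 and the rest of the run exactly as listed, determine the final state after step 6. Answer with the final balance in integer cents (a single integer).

state after step 1 := balance=137224
2 | pay 24557 | balance=113421
3 | pay 23098 | balance=90946
4 | pay 22577 | balance=68869
5 | pay 20159 | balance=49088
6 | pay 23155 | balance=26202

26202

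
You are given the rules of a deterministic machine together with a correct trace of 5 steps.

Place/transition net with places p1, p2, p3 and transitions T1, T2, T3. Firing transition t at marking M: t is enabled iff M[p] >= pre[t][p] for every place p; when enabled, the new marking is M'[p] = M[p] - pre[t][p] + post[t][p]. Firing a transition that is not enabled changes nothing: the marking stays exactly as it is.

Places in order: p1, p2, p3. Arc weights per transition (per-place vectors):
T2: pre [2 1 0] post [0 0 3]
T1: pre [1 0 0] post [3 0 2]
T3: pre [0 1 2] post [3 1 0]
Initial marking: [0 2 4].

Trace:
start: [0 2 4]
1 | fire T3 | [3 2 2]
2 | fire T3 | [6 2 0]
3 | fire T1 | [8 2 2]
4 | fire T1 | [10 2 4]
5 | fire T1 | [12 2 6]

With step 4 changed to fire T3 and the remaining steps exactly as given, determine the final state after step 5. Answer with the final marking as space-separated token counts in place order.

(re-executing from step 4 with the substitution; state before step 4: [8 2 2])
4 | fire T3 | [11 2 0]
5 | fire T1 | [13 2 2]

13 2 2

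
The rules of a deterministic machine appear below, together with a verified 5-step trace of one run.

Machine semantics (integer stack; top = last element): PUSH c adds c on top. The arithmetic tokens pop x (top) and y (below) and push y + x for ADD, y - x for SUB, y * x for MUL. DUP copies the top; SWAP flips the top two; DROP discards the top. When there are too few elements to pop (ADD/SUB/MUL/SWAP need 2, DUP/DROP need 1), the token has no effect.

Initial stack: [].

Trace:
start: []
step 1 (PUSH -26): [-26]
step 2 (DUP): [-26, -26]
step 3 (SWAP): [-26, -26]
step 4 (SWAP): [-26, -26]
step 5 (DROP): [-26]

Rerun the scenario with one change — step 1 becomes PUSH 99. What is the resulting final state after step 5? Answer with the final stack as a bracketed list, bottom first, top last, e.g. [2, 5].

[99]

(re-executing from step 1 with the substitution; state before step 1: [])
step 1 (PUSH 99): [99]
step 2 (DUP): [99, 99]
step 3 (SWAP): [99, 99]
step 4 (SWAP): [99, 99]
step 5 (DROP): [99]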